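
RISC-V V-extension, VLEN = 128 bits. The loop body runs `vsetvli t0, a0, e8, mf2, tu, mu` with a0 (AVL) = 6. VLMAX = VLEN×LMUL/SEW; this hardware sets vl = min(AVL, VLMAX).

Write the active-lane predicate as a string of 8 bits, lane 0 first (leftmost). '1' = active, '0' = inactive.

VLMAX = (128 × 1/2) / 8 = 8 lanes
vl = min(AVL, VLMAX) = min(6, 8) = 6
bits (lane 0 leftmost): 11111100

predicate = 11111100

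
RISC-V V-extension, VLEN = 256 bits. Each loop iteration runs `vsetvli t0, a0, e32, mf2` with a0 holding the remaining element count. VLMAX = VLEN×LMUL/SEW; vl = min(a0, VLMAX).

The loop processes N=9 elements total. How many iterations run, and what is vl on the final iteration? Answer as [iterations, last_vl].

[iterations, last_vl] = [3, 1]

VLMAX = (256 × 1/2) / 32 = 4 lanes
9 elements at 4/iter → 3 passes, remainder 1 on the last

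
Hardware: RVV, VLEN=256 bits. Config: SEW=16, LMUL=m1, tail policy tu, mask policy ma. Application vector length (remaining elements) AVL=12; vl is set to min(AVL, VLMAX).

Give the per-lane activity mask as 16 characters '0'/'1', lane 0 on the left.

VLMAX = VLEN×LMUL/SEW = 256×1/16 = 16
vl ← min(12, 16) = 12
bits (lane 0 leftmost): 1111111111110000

predicate = 1111111111110000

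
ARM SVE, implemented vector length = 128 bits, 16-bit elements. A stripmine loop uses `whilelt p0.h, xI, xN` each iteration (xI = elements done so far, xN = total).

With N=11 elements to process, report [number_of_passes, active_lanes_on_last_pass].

[iterations, last_vl] = [2, 3]

register lanes = 128/16 = 8
11 elements at 8/iter → 2 passes, remainder 3 on the last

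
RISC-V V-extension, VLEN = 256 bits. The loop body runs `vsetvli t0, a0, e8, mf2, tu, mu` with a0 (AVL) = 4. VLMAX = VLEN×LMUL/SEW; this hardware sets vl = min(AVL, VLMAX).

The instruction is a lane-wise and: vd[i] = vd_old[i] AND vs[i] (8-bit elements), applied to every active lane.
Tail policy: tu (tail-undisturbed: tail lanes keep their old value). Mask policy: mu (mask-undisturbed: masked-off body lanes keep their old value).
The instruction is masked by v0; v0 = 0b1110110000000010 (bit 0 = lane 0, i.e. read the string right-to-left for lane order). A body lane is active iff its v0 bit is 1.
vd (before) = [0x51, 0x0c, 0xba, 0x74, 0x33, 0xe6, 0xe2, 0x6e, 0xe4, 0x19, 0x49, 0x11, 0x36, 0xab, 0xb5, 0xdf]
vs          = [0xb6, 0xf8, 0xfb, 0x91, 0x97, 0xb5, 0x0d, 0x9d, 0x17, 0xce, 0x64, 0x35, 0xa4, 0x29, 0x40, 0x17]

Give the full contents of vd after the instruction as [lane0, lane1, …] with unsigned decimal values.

vd = [81, 8, 186, 116, 51, 230, 226, 110, 228, 25, 73, 17, 54, 171, 181, 223]

lanes per group: 256·1/2/8 = 16
vl ← min(4, 16) = 4
  i=0: mask-off/keep → 81
  i=1: and(0x0c,0xf8) → 8
  i=2: mask-off/keep → 186
  i=3: mask-off/keep → 116
  i=4: tail/keep → 51
  i=5: tail/keep → 230
  i=6: tail/keep → 226
  i=7: tail/keep → 110
  i=8: tail/keep → 228
  i=9: tail/keep → 25
  i=10: tail/keep → 73
  i=11: tail/keep → 17
  i=12: tail/keep → 54
  i=13: tail/keep → 171
  i=14: tail/keep → 181
  i=15: tail/keep → 223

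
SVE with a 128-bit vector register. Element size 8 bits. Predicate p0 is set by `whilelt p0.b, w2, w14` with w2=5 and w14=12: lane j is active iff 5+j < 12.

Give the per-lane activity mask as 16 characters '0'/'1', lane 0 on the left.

128-bit reg / 8-bit elem → 16 lanes
whilelt: lane j active iff 5+j < 12 → j < 7 → 7 active
bits (lane 0 leftmost): 1111111000000000

predicate = 1111111000000000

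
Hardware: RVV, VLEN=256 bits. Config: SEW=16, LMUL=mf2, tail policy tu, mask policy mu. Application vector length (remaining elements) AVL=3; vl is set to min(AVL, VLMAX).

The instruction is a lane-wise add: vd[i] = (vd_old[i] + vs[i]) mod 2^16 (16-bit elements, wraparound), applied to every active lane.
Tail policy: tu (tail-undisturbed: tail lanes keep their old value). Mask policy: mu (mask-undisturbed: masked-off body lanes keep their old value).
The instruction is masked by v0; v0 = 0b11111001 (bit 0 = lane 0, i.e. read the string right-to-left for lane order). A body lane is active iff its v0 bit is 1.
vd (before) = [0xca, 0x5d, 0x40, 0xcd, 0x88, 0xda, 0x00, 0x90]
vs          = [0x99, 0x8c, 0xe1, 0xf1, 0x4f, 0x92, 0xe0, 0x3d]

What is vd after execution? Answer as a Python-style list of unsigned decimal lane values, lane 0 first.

vd = [355, 93, 64, 205, 136, 218, 0, 144]

VLMAX = VLEN×LMUL/SEW = 256×1/2/16 = 8
vl ← min(3, 8) = 3
lane  0: add(0xca,0x99) ⇒ 0x163
lane  1: mask-off/keep ⇒ 0x5d
lane  2: mask-off/keep ⇒ 0x40
lane  3: tail/keep ⇒ 0xcd
lane  4: tail/keep ⇒ 0x88
lane  5: tail/keep ⇒ 0xda
lane  6: tail/keep ⇒ 0x00
lane  7: tail/keep ⇒ 0x90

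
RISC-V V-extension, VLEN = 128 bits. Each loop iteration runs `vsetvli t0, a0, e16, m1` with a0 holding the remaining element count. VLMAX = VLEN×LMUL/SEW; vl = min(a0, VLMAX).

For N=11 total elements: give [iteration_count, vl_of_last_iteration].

lanes per group: 128·1/16 = 8
N=11: ⌈11/8⌉ = 2 iters; last vl = 11 − 1×8 = 3

[iterations, last_vl] = [2, 3]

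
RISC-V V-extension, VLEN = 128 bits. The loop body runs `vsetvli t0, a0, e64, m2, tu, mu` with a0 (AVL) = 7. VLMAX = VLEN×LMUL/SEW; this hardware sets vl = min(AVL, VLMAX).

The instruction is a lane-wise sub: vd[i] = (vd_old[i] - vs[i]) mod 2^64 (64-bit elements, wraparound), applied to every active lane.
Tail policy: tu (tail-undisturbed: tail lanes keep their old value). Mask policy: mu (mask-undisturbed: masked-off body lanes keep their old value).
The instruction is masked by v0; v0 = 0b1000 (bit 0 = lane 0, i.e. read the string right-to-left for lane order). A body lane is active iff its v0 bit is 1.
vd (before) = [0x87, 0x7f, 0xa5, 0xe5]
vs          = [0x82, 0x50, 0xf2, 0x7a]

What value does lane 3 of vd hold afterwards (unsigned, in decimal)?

lanes per group: 128·2/64 = 4
AVL=7 > VLMAX=4, so vl = 4
  i=0: mask-off/keep → 135
  i=1: mask-off/keep → 127
  i=2: mask-off/keep → 165
  i=3: sub(0xe5,0x7a) → 107

vd[3] = 107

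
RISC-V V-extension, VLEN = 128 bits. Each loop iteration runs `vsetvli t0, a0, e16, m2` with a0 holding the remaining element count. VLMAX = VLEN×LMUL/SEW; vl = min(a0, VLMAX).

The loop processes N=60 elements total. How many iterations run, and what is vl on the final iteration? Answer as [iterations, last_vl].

[iterations, last_vl] = [4, 12]

VLMAX = (128 × 2) / 16 = 16 lanes
60 elements at 16/iter → 4 passes, remainder 12 on the last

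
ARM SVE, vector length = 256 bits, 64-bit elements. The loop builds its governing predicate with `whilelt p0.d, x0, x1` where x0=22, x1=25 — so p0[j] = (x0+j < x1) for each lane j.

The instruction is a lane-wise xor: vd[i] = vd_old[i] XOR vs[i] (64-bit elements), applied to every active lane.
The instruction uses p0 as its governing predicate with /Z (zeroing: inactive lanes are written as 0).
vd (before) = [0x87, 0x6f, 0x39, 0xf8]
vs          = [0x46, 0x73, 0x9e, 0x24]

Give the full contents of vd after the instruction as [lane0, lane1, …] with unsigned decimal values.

256-bit reg / 64-bit elem → 4 lanes
active while 22+j < 25, i.e. j ∈ [0,3) capped at 4 ⇒ 3
lane  0: xor(0x87,0x46) ⇒ 0xc1
lane  1: xor(0x6f,0x73) ⇒ 0x1c
lane  2: xor(0x39,0x9e) ⇒ 0xa7
lane  3: tail/zero ⇒ 0x00

vd = [193, 28, 167, 0]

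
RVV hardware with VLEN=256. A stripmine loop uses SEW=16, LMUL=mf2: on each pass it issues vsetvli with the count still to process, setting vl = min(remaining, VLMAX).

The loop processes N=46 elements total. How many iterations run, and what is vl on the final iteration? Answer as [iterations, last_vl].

VLMAX = (256 × 1/2) / 16 = 8 lanes
iterations = ceil(46/8) = 6; final-pass vl = 6

[iterations, last_vl] = [6, 6]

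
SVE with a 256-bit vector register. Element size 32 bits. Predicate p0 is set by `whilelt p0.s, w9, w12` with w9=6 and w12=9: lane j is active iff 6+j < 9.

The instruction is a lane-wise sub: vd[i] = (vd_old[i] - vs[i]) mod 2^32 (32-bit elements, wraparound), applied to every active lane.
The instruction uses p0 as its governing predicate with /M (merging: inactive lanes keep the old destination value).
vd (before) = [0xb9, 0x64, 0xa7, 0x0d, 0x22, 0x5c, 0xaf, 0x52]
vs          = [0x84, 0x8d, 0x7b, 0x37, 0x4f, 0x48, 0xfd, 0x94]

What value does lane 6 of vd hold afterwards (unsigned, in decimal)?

lane count: 256 div 32 = 8
p0[j] = (6+j < 9); true for j=0..2 → 3 lanes set
lane  0: sub(0xb9,0x84) ⇒ 0x35
lane  1: sub(0x64,0x8d) ⇒ 0xffffffd7
lane  2: sub(0xa7,0x7b) ⇒ 0x2c
lane  3: tail/keep ⇒ 0x0d
lane  4: tail/keep ⇒ 0x22
lane  5: tail/keep ⇒ 0x5c
lane  6: tail/keep ⇒ 0xaf
lane  7: tail/keep ⇒ 0x52

vd[6] = 175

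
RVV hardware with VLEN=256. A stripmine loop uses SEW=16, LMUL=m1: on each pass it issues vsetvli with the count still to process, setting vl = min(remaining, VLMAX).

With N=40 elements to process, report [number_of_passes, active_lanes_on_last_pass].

lanes per group: 256·1/16 = 16
N=40: ⌈40/16⌉ = 3 iters; last vl = 40 − 2×16 = 8

[iterations, last_vl] = [3, 8]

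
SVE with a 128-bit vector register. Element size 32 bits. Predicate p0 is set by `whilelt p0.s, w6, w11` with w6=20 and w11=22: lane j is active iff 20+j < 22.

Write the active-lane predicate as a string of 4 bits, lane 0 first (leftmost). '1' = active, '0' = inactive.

predicate = 1100

128-bit reg / 32-bit elem → 4 lanes
p0[j] = (20+j < 22); true for j=0..1 → 2 lanes set
bits (lane 0 leftmost): 1100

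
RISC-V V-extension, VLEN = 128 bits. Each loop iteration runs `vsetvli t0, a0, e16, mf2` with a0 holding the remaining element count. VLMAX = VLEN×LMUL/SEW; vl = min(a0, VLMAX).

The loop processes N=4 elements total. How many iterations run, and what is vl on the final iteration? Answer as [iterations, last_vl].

VLMAX = (128 × 1/2) / 16 = 4 lanes
N=4: ⌈4/4⌉ = 1 iters; last vl = 4 − 0×4 = 4

[iterations, last_vl] = [1, 4]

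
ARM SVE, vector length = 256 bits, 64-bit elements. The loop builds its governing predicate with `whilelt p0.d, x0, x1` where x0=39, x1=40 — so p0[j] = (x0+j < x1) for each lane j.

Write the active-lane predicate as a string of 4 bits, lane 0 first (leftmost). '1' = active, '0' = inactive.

predicate = 1000

256-bit reg / 64-bit elem → 4 lanes
p0[j] = (39+j < 40); true for j=0..0 → 1 lanes set
bits (lane 0 leftmost): 1000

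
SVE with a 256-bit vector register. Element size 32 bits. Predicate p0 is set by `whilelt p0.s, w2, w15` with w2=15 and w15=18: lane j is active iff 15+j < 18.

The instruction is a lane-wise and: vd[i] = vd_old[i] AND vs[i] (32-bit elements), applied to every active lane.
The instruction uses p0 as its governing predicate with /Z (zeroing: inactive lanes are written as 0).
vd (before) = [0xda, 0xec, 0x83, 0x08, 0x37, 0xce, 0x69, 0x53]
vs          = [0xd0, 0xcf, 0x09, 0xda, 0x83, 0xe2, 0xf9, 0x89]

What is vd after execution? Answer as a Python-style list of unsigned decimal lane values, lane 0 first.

vd = [208, 204, 1, 0, 0, 0, 0, 0]

register lanes = 256/32 = 8
p0[j] = (15+j < 18); true for j=0..2 → 3 lanes set
lane  0: and(0xda,0xd0) ⇒ 0xd0
lane  1: and(0xec,0xcf) ⇒ 0xcc
lane  2: and(0x83,0x09) ⇒ 0x01
lane  3: tail/zero ⇒ 0x00
lane  4: tail/zero ⇒ 0x00
lane  5: tail/zero ⇒ 0x00
lane  6: tail/zero ⇒ 0x00
lane  7: tail/zero ⇒ 0x00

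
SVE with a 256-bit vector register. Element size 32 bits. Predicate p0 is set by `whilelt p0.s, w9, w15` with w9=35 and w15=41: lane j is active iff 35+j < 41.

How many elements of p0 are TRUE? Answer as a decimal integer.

vl = 6

lane count: 256 div 32 = 8
whilelt: lane j active iff 35+j < 41 → j < 6 → 6 active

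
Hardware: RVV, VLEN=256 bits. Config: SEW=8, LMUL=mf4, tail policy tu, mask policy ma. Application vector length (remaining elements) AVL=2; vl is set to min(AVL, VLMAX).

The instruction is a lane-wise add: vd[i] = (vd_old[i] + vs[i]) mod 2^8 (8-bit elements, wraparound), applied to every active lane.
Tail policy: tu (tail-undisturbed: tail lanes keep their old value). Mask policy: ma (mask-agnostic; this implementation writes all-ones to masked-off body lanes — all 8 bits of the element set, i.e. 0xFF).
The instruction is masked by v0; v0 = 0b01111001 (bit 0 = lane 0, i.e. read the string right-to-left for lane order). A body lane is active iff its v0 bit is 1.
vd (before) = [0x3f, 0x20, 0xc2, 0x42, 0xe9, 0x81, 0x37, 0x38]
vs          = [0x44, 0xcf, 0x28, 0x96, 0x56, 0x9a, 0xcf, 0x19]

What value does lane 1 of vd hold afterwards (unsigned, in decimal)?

VLMAX = (256 × 1/4) / 8 = 8 lanes
AVL=2 ≤ VLMAX=8, so vl = 2
lane  0: add(0x3f,0x44) ⇒ 0x83
lane  1: mask-off/ones ⇒ 0xff
lane  2: tail/keep ⇒ 0xc2
lane  3: tail/keep ⇒ 0x42
lane  4: tail/keep ⇒ 0xe9
lane  5: tail/keep ⇒ 0x81
lane  6: tail/keep ⇒ 0x37
lane  7: tail/keep ⇒ 0x38

vd[1] = 255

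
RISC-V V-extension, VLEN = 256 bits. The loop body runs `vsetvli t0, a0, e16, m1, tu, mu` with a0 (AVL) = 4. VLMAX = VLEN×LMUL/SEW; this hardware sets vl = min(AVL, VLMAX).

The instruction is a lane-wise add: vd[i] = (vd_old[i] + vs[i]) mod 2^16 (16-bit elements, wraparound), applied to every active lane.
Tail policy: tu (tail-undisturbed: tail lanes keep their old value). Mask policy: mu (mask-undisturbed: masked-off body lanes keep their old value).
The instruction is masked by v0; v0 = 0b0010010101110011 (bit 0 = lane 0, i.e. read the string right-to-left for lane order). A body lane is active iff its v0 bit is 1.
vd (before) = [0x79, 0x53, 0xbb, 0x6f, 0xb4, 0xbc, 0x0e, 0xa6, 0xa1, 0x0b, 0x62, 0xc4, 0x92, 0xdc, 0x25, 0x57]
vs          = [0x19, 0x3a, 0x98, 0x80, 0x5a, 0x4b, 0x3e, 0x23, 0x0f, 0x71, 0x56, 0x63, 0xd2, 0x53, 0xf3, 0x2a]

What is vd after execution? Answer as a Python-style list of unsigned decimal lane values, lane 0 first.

VLMAX = (256 × 1) / 16 = 16 lanes
vl ← min(4, 16) = 4
[0] add(0x79,0x19) = 0x92
[1] add(0x53,0x3a) = 0x8d
[2] mask-off/keep = 0xbb
[3] mask-off/keep = 0x6f
[4] tail/keep = 0xb4
[5] tail/keep = 0xbc
[6] tail/keep = 0x0e
[7] tail/keep = 0xa6
[8] tail/keep = 0xa1
[9] tail/keep = 0x0b
[10] tail/keep = 0x62
[11] tail/keep = 0xc4
[12] tail/keep = 0x92
[13] tail/keep = 0xdc
[14] tail/keep = 0x25
[15] tail/keep = 0x57

vd = [146, 141, 187, 111, 180, 188, 14, 166, 161, 11, 98, 196, 146, 220, 37, 87]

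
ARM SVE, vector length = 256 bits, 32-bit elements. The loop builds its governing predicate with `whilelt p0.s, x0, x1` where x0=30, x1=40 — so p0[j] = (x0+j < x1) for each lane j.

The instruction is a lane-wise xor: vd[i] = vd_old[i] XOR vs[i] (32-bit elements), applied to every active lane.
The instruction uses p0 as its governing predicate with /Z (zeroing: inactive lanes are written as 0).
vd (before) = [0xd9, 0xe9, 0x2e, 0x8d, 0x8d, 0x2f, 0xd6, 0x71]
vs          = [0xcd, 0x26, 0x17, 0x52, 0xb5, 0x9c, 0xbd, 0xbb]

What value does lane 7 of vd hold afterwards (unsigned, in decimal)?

256-bit reg / 32-bit elem → 8 lanes
active while 30+j < 40, i.e. j ∈ [0,10) capped at 8 ⇒ 8
  i=0: xor(0xd9,0xcd) → 20
  i=1: xor(0xe9,0x26) → 207
  i=2: xor(0x2e,0x17) → 57
  i=3: xor(0x8d,0x52) → 223
  i=4: xor(0x8d,0xb5) → 56
  i=5: xor(0x2f,0x9c) → 179
  i=6: xor(0xd6,0xbd) → 107
  i=7: xor(0x71,0xbb) → 202

vd[7] = 202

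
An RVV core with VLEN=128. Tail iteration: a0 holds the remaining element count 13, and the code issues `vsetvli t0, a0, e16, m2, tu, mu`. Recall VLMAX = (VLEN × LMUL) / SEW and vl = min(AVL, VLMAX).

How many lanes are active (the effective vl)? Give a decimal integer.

lanes per group: 128·2/16 = 16
vl = min(AVL, VLMAX) = min(13, 16) = 13

vl = 13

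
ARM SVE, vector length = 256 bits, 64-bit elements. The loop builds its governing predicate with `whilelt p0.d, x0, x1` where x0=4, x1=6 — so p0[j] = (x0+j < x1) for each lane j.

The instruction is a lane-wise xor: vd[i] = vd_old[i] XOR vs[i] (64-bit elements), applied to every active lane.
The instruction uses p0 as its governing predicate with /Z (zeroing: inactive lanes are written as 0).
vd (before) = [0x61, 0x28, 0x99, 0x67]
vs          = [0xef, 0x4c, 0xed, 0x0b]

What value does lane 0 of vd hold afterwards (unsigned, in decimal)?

lane count: 256 div 64 = 4
whilelt: lane j active iff 4+j < 6 → j < 2 → 2 active
vd[0] xor(0x61,0xef) -> 0x8e
vd[1] xor(0x28,0x4c) -> 0x64
vd[2] tail/zero -> 0x00
vd[3] tail/zero -> 0x00

vd[0] = 142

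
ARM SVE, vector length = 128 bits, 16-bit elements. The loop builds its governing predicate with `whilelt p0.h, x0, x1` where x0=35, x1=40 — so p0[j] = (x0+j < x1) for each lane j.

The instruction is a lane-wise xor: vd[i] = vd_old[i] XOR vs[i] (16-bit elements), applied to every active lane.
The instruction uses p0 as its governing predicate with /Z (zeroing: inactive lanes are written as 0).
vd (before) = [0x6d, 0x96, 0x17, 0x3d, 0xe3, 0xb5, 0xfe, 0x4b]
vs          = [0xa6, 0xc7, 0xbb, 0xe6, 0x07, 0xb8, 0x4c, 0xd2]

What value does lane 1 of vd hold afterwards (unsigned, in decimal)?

vd[1] = 81

lane count: 128 div 16 = 8
whilelt: lane j active iff 35+j < 40 → j < 5 → 5 active
[0] xor(0x6d,0xa6) = 0xcb
[1] xor(0x96,0xc7) = 0x51
[2] xor(0x17,0xbb) = 0xac
[3] xor(0x3d,0xe6) = 0xdb
[4] xor(0xe3,0x07) = 0xe4
[5] tail/zero = 0x00
[6] tail/zero = 0x00
[7] tail/zero = 0x00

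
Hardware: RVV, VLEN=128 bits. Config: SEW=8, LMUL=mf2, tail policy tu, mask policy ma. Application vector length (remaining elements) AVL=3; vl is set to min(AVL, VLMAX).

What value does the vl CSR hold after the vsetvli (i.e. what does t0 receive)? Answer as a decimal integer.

VLMAX = VLEN×LMUL/SEW = 128×1/2/8 = 8
AVL=3 ≤ VLMAX=8, so vl = 3

vl = 3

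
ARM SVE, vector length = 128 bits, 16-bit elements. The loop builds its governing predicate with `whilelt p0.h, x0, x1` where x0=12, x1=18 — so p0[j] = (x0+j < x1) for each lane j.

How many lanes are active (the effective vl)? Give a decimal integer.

vl = 6

lane count: 128 div 16 = 8
p0[j] = (12+j < 18); true for j=0..5 → 6 lanes set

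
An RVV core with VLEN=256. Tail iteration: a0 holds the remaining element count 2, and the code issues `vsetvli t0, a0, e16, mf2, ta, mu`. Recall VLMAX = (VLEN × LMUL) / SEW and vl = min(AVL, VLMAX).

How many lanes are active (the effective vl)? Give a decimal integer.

VLMAX = VLEN×LMUL/SEW = 256×1/2/16 = 8
vl ← min(2, 8) = 2

vl = 2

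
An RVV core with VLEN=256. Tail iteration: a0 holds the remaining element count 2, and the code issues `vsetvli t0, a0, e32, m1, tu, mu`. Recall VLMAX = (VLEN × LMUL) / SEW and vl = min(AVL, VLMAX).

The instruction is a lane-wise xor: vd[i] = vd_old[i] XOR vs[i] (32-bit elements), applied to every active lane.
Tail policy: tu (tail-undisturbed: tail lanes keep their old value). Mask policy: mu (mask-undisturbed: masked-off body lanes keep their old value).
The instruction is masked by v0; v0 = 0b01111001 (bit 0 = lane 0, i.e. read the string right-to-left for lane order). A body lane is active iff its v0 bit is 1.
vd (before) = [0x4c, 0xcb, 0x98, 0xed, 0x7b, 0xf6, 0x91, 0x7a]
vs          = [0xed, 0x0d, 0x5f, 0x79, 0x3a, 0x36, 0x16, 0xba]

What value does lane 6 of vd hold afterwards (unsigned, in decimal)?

lanes per group: 256·1/32 = 8
AVL=2 ≤ VLMAX=8, so vl = 2
  i=0: xor(0x4c,0xed) → 161
  i=1: mask-off/keep → 203
  i=2: tail/keep → 152
  i=3: tail/keep → 237
  i=4: tail/keep → 123
  i=5: tail/keep → 246
  i=6: tail/keep → 145
  i=7: tail/keep → 122

vd[6] = 145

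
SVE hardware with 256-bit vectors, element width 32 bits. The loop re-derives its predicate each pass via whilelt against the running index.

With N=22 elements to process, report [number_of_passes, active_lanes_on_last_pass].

register lanes = 256/32 = 8
iterations = ceil(22/8) = 3; final-pass vl = 6

[iterations, last_vl] = [3, 6]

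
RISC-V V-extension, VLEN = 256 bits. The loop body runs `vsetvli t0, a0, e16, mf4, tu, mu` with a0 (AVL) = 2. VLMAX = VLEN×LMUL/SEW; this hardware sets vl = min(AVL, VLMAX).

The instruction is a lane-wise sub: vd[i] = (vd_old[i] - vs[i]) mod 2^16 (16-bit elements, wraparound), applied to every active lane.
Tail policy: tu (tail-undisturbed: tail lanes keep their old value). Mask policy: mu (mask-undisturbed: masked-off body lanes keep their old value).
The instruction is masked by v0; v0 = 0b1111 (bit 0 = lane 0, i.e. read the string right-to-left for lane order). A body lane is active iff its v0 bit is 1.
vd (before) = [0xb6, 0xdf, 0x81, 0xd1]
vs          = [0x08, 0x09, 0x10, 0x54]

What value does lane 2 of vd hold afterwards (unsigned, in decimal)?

vd[2] = 129

lanes per group: 256·1/4/16 = 4
vl ← min(2, 4) = 2
lane  0: sub(0xb6,0x08) ⇒ 0xae
lane  1: sub(0xdf,0x09) ⇒ 0xd6
lane  2: tail/keep ⇒ 0x81
lane  3: tail/keep ⇒ 0xd1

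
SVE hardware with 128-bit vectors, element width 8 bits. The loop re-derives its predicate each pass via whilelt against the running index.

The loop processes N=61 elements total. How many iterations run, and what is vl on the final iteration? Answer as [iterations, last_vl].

lane count: 128 div 8 = 16
N=61: ⌈61/16⌉ = 4 iters; last vl = 61 − 3×16 = 13

[iterations, last_vl] = [4, 13]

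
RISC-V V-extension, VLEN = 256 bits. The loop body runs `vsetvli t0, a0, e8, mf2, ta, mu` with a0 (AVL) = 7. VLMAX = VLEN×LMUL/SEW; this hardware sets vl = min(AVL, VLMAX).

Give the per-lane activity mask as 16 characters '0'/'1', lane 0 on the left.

predicate = 1111111000000000

VLMAX = (256 × 1/2) / 8 = 16 lanes
vl = min(AVL, VLMAX) = min(7, 16) = 7
bits (lane 0 leftmost): 1111111000000000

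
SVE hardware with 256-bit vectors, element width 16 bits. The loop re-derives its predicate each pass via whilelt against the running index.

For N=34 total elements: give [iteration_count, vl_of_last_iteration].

256-bit reg / 16-bit elem → 16 lanes
iterations = ceil(34/16) = 3; final-pass vl = 2

[iterations, last_vl] = [3, 2]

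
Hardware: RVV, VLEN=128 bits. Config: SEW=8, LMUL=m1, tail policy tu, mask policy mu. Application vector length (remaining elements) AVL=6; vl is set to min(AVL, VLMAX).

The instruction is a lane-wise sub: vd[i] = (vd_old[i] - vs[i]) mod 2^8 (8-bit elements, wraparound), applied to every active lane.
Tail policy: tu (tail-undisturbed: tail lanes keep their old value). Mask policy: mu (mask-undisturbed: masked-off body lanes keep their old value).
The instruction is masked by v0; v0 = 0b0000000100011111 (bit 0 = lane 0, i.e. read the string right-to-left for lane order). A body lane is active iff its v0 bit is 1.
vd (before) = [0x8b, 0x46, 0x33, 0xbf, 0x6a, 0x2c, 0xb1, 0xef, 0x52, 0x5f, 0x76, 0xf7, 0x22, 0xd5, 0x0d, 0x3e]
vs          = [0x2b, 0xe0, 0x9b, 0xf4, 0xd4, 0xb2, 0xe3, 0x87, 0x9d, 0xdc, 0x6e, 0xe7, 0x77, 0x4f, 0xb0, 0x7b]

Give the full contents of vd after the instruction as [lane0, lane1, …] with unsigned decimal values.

vd = [96, 102, 152, 203, 150, 44, 177, 239, 82, 95, 118, 247, 34, 213, 13, 62]

VLMAX = VLEN×LMUL/SEW = 128×1/8 = 16
vl = min(AVL, VLMAX) = min(6, 16) = 6
  i=0: sub(0x8b,0x2b) → 96
  i=1: sub(0x46,0xe0) → 102
  i=2: sub(0x33,0x9b) → 152
  i=3: sub(0xbf,0xf4) → 203
  i=4: sub(0x6a,0xd4) → 150
  i=5: mask-off/keep → 44
  i=6: tail/keep → 177
  i=7: tail/keep → 239
  i=8: tail/keep → 82
  i=9: tail/keep → 95
  i=10: tail/keep → 118
  i=11: tail/keep → 247
  i=12: tail/keep → 34
  i=13: tail/keep → 213
  i=14: tail/keep → 13
  i=15: tail/keep → 62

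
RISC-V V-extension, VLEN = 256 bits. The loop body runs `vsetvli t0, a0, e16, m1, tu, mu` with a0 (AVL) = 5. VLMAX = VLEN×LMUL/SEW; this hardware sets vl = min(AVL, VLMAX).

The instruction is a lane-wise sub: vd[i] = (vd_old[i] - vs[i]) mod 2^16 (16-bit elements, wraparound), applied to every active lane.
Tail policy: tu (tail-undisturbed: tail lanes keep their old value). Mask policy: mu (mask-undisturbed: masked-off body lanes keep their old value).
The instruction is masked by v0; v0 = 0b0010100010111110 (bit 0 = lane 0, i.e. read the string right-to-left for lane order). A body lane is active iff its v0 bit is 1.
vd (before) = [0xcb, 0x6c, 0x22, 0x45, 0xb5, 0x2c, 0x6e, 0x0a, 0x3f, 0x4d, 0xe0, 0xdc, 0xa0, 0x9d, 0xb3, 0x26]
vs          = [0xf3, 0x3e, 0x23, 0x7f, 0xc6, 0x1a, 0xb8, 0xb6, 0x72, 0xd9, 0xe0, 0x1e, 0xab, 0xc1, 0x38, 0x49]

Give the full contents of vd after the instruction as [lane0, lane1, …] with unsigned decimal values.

VLMAX = (256 × 1) / 16 = 16 lanes
vl = min(AVL, VLMAX) = min(5, 16) = 5
  i=0: mask-off/keep → 203
  i=1: sub(0x6c,0x3e) → 46
  i=2: sub(0x22,0x23) → 65535
  i=3: sub(0x45,0x7f) → 65478
  i=4: sub(0xb5,0xc6) → 65519
  i=5: tail/keep → 44
  i=6: tail/keep → 110
  i=7: tail/keep → 10
  i=8: tail/keep → 63
  i=9: tail/keep → 77
  i=10: tail/keep → 224
  i=11: tail/keep → 220
  i=12: tail/keep → 160
  i=13: tail/keep → 157
  i=14: tail/keep → 179
  i=15: tail/keep → 38

vd = [203, 46, 65535, 65478, 65519, 44, 110, 10, 63, 77, 224, 220, 160, 157, 179, 38]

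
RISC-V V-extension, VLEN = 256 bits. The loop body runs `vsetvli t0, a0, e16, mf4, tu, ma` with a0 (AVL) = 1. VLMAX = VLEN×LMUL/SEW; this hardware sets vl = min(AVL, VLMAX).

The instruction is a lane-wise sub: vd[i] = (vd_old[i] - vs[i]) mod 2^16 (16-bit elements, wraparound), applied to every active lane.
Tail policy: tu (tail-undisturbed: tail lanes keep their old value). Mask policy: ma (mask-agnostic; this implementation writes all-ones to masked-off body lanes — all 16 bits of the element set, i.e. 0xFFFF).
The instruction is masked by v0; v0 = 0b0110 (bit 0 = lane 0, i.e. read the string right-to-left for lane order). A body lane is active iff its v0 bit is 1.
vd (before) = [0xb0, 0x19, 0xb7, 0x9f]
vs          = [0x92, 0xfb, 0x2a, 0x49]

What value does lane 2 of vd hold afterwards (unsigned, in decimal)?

VLMAX = VLEN×LMUL/SEW = 256×1/4/16 = 4
vl = min(AVL, VLMAX) = min(1, 4) = 1
[0] mask-off/ones = 0xffff
[1] tail/keep = 0x19
[2] tail/keep = 0xb7
[3] tail/keep = 0x9f

vd[2] = 183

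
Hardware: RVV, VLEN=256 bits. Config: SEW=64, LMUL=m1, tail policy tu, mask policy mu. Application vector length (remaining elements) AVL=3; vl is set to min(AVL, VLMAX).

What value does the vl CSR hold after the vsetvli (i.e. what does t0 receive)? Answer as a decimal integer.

VLMAX = VLEN×LMUL/SEW = 256×1/64 = 4
vl = min(AVL, VLMAX) = min(3, 4) = 3

vl = 3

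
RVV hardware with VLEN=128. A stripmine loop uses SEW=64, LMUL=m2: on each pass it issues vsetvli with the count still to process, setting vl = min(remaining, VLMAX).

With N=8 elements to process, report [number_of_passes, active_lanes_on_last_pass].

VLMAX = (128 × 2) / 64 = 4 lanes
N=8: ⌈8/4⌉ = 2 iters; last vl = 8 − 1×4 = 4

[iterations, last_vl] = [2, 4]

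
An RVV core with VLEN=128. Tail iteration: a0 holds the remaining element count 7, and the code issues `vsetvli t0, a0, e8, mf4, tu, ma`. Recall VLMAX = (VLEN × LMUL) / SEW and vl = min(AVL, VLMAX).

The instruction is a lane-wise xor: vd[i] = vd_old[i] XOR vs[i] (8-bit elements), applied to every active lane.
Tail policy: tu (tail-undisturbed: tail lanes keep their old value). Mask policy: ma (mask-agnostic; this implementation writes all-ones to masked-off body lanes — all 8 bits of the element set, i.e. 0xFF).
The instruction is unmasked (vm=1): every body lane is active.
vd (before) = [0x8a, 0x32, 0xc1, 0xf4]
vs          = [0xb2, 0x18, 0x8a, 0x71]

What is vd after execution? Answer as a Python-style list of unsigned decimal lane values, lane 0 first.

VLMAX = (128 × 1/4) / 8 = 4 lanes
AVL=7 > VLMAX=4, so vl = 4
  i=0: xor(0x8a,0xb2) → 56
  i=1: xor(0x32,0x18) → 42
  i=2: xor(0xc1,0x8a) → 75
  i=3: xor(0xf4,0x71) → 133

vd = [56, 42, 75, 133]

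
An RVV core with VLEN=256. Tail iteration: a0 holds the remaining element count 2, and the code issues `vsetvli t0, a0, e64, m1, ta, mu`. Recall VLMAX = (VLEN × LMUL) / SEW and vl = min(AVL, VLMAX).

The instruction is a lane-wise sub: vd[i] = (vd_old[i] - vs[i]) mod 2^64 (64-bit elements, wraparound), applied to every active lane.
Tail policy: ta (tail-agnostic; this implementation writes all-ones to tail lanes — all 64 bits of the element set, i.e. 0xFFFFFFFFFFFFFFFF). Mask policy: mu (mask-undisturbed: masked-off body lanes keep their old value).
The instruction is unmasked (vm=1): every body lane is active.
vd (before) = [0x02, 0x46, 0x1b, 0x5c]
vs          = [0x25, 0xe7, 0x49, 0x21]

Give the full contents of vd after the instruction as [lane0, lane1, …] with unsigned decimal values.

vd = [18446744073709551581, 18446744073709551455, 18446744073709551615, 18446744073709551615]

VLMAX = (256 × 1) / 64 = 4 lanes
AVL=2 ≤ VLMAX=4, so vl = 2
lane  0: sub(0x02,0x25) ⇒ 0xffffffffffffffdd
lane  1: sub(0x46,0xe7) ⇒ 0xffffffffffffff5f
lane  2: tail/ones ⇒ 0xffffffffffffffff
lane  3: tail/ones ⇒ 0xffffffffffffffff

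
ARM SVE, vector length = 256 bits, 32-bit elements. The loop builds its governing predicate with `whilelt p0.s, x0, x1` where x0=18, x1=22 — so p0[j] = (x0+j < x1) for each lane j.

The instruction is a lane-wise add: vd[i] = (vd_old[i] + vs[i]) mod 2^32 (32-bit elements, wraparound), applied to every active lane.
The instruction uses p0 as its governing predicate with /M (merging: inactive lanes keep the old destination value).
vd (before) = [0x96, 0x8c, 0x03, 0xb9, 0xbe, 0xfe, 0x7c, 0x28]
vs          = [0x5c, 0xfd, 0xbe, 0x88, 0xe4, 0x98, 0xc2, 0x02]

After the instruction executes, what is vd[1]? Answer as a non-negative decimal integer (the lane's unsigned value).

vd[1] = 393

register lanes = 256/32 = 8
whilelt: lane j active iff 18+j < 22 → j < 4 → 4 active
[0] add(0x96,0x5c) = 0xf2
[1] add(0x8c,0xfd) = 0x189
[2] add(0x03,0xbe) = 0xc1
[3] add(0xb9,0x88) = 0x141
[4] tail/keep = 0xbe
[5] tail/keep = 0xfe
[6] tail/keep = 0x7c
[7] tail/keep = 0x28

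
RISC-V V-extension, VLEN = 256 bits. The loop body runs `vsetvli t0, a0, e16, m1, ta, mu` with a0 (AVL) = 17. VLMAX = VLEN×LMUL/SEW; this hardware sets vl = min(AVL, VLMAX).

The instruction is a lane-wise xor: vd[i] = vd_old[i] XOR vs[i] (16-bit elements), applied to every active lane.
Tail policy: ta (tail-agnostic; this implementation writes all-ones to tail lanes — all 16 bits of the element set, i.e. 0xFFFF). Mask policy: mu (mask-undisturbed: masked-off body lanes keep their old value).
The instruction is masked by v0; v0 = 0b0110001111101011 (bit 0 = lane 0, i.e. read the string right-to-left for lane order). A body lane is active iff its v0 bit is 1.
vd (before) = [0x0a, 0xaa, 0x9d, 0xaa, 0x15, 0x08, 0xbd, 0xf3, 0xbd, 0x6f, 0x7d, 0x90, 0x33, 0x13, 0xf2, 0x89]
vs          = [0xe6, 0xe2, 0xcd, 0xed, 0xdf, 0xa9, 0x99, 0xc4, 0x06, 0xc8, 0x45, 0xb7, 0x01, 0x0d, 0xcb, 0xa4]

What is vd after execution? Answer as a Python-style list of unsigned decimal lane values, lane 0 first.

vd = [236, 72, 157, 71, 21, 161, 36, 55, 187, 167, 125, 144, 51, 30, 57, 137]

lanes per group: 256·1/16 = 16
AVL=17 > VLMAX=16, so vl = 16
[0] xor(0x0a,0xe6) = 0xec
[1] xor(0xaa,0xe2) = 0x48
[2] mask-off/keep = 0x9d
[3] xor(0xaa,0xed) = 0x47
[4] mask-off/keep = 0x15
[5] xor(0x08,0xa9) = 0xa1
[6] xor(0xbd,0x99) = 0x24
[7] xor(0xf3,0xc4) = 0x37
[8] xor(0xbd,0x06) = 0xbb
[9] xor(0x6f,0xc8) = 0xa7
[10] mask-off/keep = 0x7d
[11] mask-off/keep = 0x90
[12] mask-off/keep = 0x33
[13] xor(0x13,0x0d) = 0x1e
[14] xor(0xf2,0xcb) = 0x39
[15] mask-off/keep = 0x89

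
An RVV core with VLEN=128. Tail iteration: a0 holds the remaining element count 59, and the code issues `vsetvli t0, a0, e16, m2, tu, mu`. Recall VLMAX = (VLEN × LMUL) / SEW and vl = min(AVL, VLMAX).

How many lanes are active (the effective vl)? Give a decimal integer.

vl = 16

VLMAX = VLEN×LMUL/SEW = 128×2/16 = 16
AVL=59 > VLMAX=16, so vl = 16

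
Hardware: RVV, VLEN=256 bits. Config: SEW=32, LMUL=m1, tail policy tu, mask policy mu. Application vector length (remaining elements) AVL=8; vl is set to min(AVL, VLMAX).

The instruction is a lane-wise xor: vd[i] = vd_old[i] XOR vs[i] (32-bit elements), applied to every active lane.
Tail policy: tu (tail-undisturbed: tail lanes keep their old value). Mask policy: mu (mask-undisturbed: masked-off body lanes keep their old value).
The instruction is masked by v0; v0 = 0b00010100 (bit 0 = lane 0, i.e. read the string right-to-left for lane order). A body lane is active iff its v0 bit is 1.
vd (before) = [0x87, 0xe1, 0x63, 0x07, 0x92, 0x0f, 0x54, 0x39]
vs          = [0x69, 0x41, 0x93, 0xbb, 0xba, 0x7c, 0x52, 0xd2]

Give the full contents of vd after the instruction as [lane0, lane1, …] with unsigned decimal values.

lanes per group: 256·1/32 = 8
AVL=8 ≤ VLMAX=8, so vl = 8
[0] mask-off/keep = 0x87
[1] mask-off/keep = 0xe1
[2] xor(0x63,0x93) = 0xf0
[3] mask-off/keep = 0x07
[4] xor(0x92,0xba) = 0x28
[5] mask-off/keep = 0x0f
[6] mask-off/keep = 0x54
[7] mask-off/keep = 0x39

vd = [135, 225, 240, 7, 40, 15, 84, 57]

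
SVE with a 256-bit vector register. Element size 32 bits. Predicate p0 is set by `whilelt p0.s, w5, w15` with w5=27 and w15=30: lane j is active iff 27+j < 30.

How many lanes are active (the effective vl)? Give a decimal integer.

vl = 3

register lanes = 256/32 = 8
p0[j] = (27+j < 30); true for j=0..2 → 3 lanes set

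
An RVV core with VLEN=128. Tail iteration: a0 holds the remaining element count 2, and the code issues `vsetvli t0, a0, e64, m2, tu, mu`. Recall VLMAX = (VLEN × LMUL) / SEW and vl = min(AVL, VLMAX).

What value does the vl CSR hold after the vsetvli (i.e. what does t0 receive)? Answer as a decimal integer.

vl = 2

VLMAX = VLEN×LMUL/SEW = 128×2/64 = 4
AVL=2 ≤ VLMAX=4, so vl = 2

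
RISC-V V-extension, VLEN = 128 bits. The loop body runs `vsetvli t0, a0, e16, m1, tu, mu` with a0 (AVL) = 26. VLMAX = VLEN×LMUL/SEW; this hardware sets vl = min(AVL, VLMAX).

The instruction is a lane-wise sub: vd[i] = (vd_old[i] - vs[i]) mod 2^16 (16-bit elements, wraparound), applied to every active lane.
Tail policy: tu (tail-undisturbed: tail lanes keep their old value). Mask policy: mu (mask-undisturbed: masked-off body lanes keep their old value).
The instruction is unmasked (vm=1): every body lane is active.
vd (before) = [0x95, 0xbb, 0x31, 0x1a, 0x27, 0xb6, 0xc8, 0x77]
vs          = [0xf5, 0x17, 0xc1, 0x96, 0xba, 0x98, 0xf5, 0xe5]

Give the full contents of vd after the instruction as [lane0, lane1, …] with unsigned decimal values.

VLMAX = VLEN×LMUL/SEW = 128×1/16 = 8
AVL=26 > VLMAX=8, so vl = 8
[0] sub(0x95,0xf5) = 0xffa0
[1] sub(0xbb,0x17) = 0xa4
[2] sub(0x31,0xc1) = 0xff70
[3] sub(0x1a,0x96) = 0xff84
[4] sub(0x27,0xba) = 0xff6d
[5] sub(0xb6,0x98) = 0x1e
[6] sub(0xc8,0xf5) = 0xffd3
[7] sub(0x77,0xe5) = 0xff92

vd = [65440, 164, 65392, 65412, 65389, 30, 65491, 65426]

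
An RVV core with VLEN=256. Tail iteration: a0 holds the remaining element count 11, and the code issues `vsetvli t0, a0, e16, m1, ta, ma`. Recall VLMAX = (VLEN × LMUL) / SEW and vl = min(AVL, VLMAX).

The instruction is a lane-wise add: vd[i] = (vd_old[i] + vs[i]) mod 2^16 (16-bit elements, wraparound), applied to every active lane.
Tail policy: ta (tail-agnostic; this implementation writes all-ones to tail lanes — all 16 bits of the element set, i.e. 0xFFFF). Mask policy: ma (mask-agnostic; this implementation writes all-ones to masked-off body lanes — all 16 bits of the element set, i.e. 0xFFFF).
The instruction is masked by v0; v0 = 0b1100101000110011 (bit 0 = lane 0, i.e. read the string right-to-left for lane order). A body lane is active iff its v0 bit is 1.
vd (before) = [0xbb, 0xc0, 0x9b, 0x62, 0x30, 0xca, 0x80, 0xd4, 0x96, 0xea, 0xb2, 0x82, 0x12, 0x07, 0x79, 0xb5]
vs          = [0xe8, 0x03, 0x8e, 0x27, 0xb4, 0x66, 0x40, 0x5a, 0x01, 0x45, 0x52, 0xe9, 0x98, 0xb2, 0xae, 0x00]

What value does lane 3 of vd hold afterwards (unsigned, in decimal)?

lanes per group: 256·1/16 = 16
vl ← min(11, 16) = 11
lane  0: add(0xbb,0xe8) ⇒ 0x1a3
lane  1: add(0xc0,0x03) ⇒ 0xc3
lane  2: mask-off/ones ⇒ 0xffff
lane  3: mask-off/ones ⇒ 0xffff
lane  4: add(0x30,0xb4) ⇒ 0xe4
lane  5: add(0xca,0x66) ⇒ 0x130
lane  6: mask-off/ones ⇒ 0xffff
lane  7: mask-off/ones ⇒ 0xffff
lane  8: mask-off/ones ⇒ 0xffff
lane  9: add(0xea,0x45) ⇒ 0x12f
lane 10: mask-off/ones ⇒ 0xffff
lane 11: tail/ones ⇒ 0xffff
lane 12: tail/ones ⇒ 0xffff
lane 13: tail/ones ⇒ 0xffff
lane 14: tail/ones ⇒ 0xffff
lane 15: tail/ones ⇒ 0xffff

vd[3] = 65535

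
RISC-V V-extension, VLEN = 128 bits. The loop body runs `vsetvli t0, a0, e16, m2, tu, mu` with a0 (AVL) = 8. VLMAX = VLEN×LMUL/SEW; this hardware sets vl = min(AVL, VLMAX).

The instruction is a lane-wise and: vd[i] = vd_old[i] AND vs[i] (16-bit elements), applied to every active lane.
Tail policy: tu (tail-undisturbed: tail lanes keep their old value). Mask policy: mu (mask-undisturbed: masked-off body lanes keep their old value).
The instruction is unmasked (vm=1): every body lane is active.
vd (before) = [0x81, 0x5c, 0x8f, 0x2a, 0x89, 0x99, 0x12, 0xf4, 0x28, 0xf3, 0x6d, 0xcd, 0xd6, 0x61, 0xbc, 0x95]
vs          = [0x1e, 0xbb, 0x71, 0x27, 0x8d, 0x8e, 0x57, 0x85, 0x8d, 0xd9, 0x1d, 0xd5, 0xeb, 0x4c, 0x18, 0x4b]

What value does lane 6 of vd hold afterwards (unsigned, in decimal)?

vd[6] = 18

VLMAX = (128 × 2) / 16 = 16 lanes
AVL=8 ≤ VLMAX=16, so vl = 8
lane  0: and(0x81,0x1e) ⇒ 0x00
lane  1: and(0x5c,0xbb) ⇒ 0x18
lane  2: and(0x8f,0x71) ⇒ 0x01
lane  3: and(0x2a,0x27) ⇒ 0x22
lane  4: and(0x89,0x8d) ⇒ 0x89
lane  5: and(0x99,0x8e) ⇒ 0x88
lane  6: and(0x12,0x57) ⇒ 0x12
lane  7: and(0xf4,0x85) ⇒ 0x84
lane  8: tail/keep ⇒ 0x28
lane  9: tail/keep ⇒ 0xf3
lane 10: tail/keep ⇒ 0x6d
lane 11: tail/keep ⇒ 0xcd
lane 12: tail/keep ⇒ 0xd6
lane 13: tail/keep ⇒ 0x61
lane 14: tail/keep ⇒ 0xbc
lane 15: tail/keep ⇒ 0x95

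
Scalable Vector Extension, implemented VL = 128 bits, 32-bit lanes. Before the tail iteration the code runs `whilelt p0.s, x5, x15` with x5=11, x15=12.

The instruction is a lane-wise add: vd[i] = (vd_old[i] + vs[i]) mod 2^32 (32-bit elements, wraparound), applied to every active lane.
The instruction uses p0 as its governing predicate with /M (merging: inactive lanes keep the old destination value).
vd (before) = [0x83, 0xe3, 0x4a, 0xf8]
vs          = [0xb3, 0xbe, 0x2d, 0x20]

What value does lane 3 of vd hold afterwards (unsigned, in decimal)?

vd[3] = 248

register lanes = 128/32 = 4
whilelt: lane j active iff 11+j < 12 → j < 1 → 1 active
  i=0: add(0x83,0xb3) → 310
  i=1: tail/keep → 227
  i=2: tail/keep → 74
  i=3: tail/keep → 248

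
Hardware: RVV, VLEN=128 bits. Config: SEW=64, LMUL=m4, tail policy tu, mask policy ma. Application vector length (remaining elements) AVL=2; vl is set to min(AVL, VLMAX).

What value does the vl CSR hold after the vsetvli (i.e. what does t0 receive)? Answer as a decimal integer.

vl = 2

VLMAX = (128 × 4) / 64 = 8 lanes
vl ← min(2, 8) = 2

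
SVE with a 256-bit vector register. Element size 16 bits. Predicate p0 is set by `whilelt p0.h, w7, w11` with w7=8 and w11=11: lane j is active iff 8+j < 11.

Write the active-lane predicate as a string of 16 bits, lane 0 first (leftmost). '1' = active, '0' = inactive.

register lanes = 256/16 = 16
active while 8+j < 11, i.e. j ∈ [0,3) capped at 16 ⇒ 3
bits (lane 0 leftmost): 1110000000000000

predicate = 1110000000000000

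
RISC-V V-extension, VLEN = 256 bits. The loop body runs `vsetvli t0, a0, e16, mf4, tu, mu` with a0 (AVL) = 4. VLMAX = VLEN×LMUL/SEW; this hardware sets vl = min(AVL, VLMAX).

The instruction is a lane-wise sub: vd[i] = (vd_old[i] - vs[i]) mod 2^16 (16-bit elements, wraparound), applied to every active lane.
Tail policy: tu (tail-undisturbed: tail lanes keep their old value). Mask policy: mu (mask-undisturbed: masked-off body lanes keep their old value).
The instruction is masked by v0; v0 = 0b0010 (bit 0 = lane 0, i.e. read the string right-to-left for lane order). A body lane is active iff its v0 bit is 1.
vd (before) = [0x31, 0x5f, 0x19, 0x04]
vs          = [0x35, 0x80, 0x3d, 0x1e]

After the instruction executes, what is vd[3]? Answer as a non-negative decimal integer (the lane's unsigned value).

VLMAX = VLEN×LMUL/SEW = 256×1/4/16 = 4
vl = min(AVL, VLMAX) = min(4, 4) = 4
  i=0: mask-off/keep → 49
  i=1: sub(0x5f,0x80) → 65503
  i=2: mask-off/keep → 25
  i=3: mask-off/keep → 4

vd[3] = 4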